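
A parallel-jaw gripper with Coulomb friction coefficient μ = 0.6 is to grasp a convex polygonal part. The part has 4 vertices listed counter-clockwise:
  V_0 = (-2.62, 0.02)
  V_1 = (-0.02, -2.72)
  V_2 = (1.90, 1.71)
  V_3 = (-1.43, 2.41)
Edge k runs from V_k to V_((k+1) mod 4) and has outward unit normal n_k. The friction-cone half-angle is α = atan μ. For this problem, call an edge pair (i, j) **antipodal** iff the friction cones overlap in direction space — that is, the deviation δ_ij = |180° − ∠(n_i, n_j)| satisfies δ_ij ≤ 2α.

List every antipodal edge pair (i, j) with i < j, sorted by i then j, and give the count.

count = 2; pairs: (0,2), (1,3)

α = atan 0.6 = 30.96°;  2α = 61.93°
n_0 = (-0.7254, -0.6883)
n_1 = (+0.9175, -0.3977)
n_2 = (+0.2057, +0.9786)
n_3 = (-0.8952, +0.4457)
  (0,1): δ = 66.93°  ·
  (0,2): δ = 34.63°  ✓
  (0,3): δ = 110.03°  ·
  (1,2): δ = 78.44°  ·
  (1,3): δ = 3.04°  ✓
  (2,3): δ = 104.60°  ·
antipodal pairs: 2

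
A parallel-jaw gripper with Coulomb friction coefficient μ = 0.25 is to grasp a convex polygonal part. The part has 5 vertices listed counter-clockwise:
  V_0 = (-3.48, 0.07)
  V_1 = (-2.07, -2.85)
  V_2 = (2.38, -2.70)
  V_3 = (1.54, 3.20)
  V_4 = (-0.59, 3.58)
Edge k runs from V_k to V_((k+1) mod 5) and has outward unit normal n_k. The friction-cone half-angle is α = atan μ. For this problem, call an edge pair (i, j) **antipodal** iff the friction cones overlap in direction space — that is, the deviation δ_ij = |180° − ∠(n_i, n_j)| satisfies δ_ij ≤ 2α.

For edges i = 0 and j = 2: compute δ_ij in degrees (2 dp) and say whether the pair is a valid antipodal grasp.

α = atan 0.25 = 14.04°;  2α = 28.07°
edge 0: e_0 = (+1.41, -2.92);  n_0 = (-0.9005, -0.4348)
edge 2: e_2 = (-0.84, +5.90);  n_2 = (+0.9900, +0.1410)
∠(n_0, n_2) = 162.33°
δ = |180° − 162.33°| = 17.67°
17.67° ≤ 2α = 28.07°  →  valid

δ = 17.67°, valid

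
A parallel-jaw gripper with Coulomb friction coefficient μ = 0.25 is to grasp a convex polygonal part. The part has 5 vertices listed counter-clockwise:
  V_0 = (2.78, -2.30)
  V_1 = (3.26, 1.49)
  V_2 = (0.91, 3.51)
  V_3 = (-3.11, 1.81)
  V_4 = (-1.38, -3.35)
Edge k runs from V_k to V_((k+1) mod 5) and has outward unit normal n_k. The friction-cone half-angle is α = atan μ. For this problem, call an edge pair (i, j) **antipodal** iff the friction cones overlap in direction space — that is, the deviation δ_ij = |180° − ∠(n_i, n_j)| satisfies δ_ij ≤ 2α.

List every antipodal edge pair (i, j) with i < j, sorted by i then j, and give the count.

count = 2; pairs: (0,3), (2,4)

α = atan 0.25 = 14.04°;  2α = 28.07°
n_0 = (+0.9921, -0.1256)
n_1 = (+0.6519, +0.7583)
n_2 = (-0.3895, +0.9210)
n_3 = (-0.9481, -0.3179)
n_4 = (+0.2447, -0.9696)
  (0,1): δ = 123.46°  ·
  (0,2): δ = 59.86°  ·
  (0,3): δ = 25.75°  ✓
  (0,4): δ = 111.38°  ·
  (1,2): δ = 116.40°  ·
  (1,3): δ = 30.78°  ·
  (1,4): δ = 54.85°  ·
  (2,3): δ = 94.39°  ·
  (2,4): δ = 8.76°  ✓
  (3,4): δ = 94.37°  ·
antipodal pairs: 2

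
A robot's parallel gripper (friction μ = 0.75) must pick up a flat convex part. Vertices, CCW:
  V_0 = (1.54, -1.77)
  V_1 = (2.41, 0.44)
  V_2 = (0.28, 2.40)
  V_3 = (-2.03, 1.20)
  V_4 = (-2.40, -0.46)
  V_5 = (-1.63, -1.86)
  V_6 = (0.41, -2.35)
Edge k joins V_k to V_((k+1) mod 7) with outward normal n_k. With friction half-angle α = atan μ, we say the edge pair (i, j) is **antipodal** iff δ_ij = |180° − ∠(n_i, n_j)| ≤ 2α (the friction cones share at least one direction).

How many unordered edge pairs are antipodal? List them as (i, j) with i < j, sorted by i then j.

count = 10; pairs: (0,2), (0,3), (0,4), (1,3), (1,4), (1,5), (1,6), (2,5), (2,6), (3,6)

α = atan 0.75 = 36.87°;  2α = 73.74°
n_0 = (+0.9305, -0.3663)
n_1 = (+0.6771, +0.7359)
n_2 = (-0.4610, +0.8874)
n_3 = (-0.9760, +0.2176)
n_4 = (-0.8762, -0.4819)
n_5 = (-0.2336, -0.9723)
n_6 = (+0.4566, -0.8897)
  (0,1): δ = 111.13°  ·
  (0,2): δ = 41.06°  ✓
  (0,3): δ = 8.92°  ✓
  (0,4): δ = 50.30°  ✓
  (0,5): δ = 97.98°  ·
  (0,6): δ = 138.66°  ·
  (1,2): δ = 109.93°  ·
  (1,3): δ = 59.95°  ✓
  (1,4): δ = 18.57°  ✓
  (1,5): δ = 29.11°  ✓
  (1,6): δ = 69.79°  ✓
  (2,3): δ = 130.02°  ·
  (2,4): δ = 88.64°  ·
  (2,5): δ = 40.96°  ✓
  (2,6): δ = 0.28°  ✓
  (3,4): δ = 138.62°  ·
  (3,5): δ = 90.94°  ·
  (3,6): δ = 50.26°  ✓
  (4,5): δ = 132.32°  ·
  (4,6): δ = 91.64°  ·
  (5,6): δ = 139.32°  ·
antipodal pairs: 10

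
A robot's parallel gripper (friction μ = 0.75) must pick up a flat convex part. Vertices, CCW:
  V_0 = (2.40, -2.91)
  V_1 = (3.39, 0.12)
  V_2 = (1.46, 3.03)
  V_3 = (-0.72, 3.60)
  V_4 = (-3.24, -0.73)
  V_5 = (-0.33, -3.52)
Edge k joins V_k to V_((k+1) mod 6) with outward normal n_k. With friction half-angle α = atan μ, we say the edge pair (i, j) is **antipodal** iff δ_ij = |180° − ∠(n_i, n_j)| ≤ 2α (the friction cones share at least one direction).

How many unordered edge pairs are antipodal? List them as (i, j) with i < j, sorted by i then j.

count = 8; pairs: (0,3), (0,4), (1,3), (1,4), (1,5), (2,4), (2,5), (3,5)

α = atan 0.75 = 36.87°;  2α = 73.74°
n_0 = (+0.9505, -0.3106)
n_1 = (+0.8334, +0.5527)
n_2 = (+0.2530, +0.9675)
n_3 = (-0.8643, +0.5030)
n_4 = (-0.6921, -0.7218)
n_5 = (+0.2181, -0.9759)
  (0,1): δ = 128.35°  ·
  (0,2): δ = 86.56°  ·
  (0,3): δ = 12.10°  ✓
  (0,4): δ = 64.30°  ✓
  (0,5): δ = 120.69°  ·
  (1,2): δ = 138.21°  ·
  (1,3): δ = 63.75°  ✓
  (1,4): δ = 12.65°  ✓
  (1,5): δ = 69.04°  ✓
  (2,3): δ = 105.55°  ·
  (2,4): δ = 29.14°  ✓
  (2,5): δ = 27.25°  ✓
  (3,4): δ = 103.60°  ·
  (3,5): δ = 47.21°  ✓
  (4,5): δ = 123.61°  ·
antipodal pairs: 8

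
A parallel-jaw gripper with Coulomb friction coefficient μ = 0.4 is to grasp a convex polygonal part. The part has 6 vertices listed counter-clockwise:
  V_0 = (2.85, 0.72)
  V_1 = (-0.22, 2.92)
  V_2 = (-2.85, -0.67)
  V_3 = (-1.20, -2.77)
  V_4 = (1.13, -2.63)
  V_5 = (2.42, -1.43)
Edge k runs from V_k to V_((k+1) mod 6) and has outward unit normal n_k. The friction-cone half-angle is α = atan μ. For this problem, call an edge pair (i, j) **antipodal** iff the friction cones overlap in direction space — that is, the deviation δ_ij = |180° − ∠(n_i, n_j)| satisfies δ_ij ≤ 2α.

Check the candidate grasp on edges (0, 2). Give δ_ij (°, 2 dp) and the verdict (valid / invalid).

α = atan 0.4 = 21.80°;  2α = 43.60°
edge 0: e_0 = (-3.07, +2.20);  n_0 = (+0.5825, +0.8128)
edge 2: e_2 = (+1.65, -2.10);  n_2 = (-0.7863, -0.6178)
∠(n_0, n_2) = 163.78°
δ = |180° − 163.78°| = 16.22°
16.22° ≤ 2α = 43.60°  →  valid

δ = 16.22°, valid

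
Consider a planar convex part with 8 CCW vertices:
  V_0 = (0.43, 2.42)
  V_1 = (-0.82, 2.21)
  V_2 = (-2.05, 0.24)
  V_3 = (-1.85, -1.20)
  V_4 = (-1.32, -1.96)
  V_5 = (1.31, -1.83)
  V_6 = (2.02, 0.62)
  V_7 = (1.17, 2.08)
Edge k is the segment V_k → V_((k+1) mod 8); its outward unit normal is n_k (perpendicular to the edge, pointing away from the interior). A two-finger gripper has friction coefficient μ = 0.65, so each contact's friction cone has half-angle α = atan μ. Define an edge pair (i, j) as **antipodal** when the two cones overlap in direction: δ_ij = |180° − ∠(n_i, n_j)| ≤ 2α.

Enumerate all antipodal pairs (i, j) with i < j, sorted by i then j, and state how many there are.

α = atan 0.65 = 33.02°;  2α = 66.05°
n_0 = (-0.1657, +0.9862)
n_1 = (-0.8482, +0.5296)
n_2 = (-0.9905, -0.1376)
n_3 = (-0.8202, -0.5720)
n_4 = (+0.0494, -0.9988)
n_5 = (+0.9605, -0.2783)
n_6 = (+0.8642, +0.5031)
n_7 = (+0.4175, +0.9087)
  (0,1): δ = 131.52°  ·
  (0,2): δ = 91.63°  ·
  (0,3): δ = 64.65°  ✓
  (0,4): δ = 6.71°  ✓
  (0,5): δ = 64.30°  ✓
  (0,6): δ = 110.67°  ·
  (0,7): δ = 145.79°  ·
  (1,2): δ = 140.11°  ·
  (1,3): δ = 113.13°  ·
  (1,4): δ = 55.19°  ✓
  (1,5): δ = 15.82°  ✓
  (1,6): δ = 62.19°  ✓
  (1,7): δ = 97.30°  ·
  (2,3): δ = 153.02°  ·
  (2,4): δ = 95.08°  ·
  (2,5): δ = 24.07°  ✓
  (2,6): δ = 22.30°  ✓
  (2,7): δ = 57.42°  ✓
  (3,4): δ = 122.06°  ·
  (3,5): δ = 51.05°  ✓
  (3,6): δ = 4.68°  ✓
  (3,7): δ = 30.43°  ✓
  (4,5): δ = 108.99°  ·
  (4,6): δ = 62.62°  ✓
  (4,7): δ = 27.51°  ✓
  (5,6): δ = 133.63°  ·
  (5,7): δ = 98.52°  ·
  (6,7): δ = 144.88°  ·
antipodal pairs: 14

count = 14; pairs: (0,3), (0,4), (0,5), (1,4), (1,5), (1,6), (2,5), (2,6), (2,7), (3,5), (3,6), (3,7), (4,6), (4,7)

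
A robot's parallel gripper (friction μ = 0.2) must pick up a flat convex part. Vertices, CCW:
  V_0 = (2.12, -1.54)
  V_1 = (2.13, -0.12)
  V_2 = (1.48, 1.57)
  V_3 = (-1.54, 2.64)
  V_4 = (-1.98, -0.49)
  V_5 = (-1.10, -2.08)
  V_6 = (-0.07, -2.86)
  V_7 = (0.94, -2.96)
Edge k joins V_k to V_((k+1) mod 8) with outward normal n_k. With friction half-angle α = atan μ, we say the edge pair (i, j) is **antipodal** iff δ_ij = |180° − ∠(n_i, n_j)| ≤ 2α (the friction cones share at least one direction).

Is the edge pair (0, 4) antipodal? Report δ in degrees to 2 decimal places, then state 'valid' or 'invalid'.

δ = 29.37°, invalid

α = atan 0.2 = 11.31°;  2α = 22.62°
edge 0: e_0 = (+0.01, +1.42);  n_0 = (+1.0000, -0.0070)
edge 4: e_4 = (+0.88, -1.59);  n_4 = (-0.8749, -0.4842)
∠(n_0, n_4) = 150.63°
δ = |180° − 150.63°| = 29.37°
29.37° > 2α = 22.62°  →  invalid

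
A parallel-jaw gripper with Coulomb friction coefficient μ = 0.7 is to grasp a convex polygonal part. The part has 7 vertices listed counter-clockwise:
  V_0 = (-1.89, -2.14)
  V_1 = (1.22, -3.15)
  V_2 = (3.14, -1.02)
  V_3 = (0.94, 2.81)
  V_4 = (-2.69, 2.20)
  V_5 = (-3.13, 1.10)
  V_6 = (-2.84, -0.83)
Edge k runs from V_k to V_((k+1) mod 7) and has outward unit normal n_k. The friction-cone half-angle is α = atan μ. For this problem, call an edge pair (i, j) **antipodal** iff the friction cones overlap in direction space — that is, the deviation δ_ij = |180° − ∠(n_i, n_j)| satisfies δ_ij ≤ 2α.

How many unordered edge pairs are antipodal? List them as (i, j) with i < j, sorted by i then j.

count = 9; pairs: (0,2), (0,3), (1,3), (1,4), (1,5), (2,4), (2,5), (2,6), (3,6)

α = atan 0.7 = 34.99°;  2α = 69.98°
n_0 = (-0.3089, -0.9511)
n_1 = (+0.7428, -0.6695)
n_2 = (+0.8671, +0.4981)
n_3 = (-0.1657, +0.9862)
n_4 = (-0.9285, +0.3714)
n_5 = (-0.9889, -0.1486)
n_6 = (-0.8095, -0.5871)
  (0,1): δ = 114.04°  ·
  (0,2): δ = 42.13°  ✓
  (0,3): δ = 27.53°  ✓
  (0,4): δ = 86.19°  ·
  (0,5): δ = 116.54°  ·
  (0,6): δ = 143.94°  ·
  (1,2): δ = 108.09°  ·
  (1,3): δ = 38.43°  ✓
  (1,4): δ = 20.23°  ✓
  (1,5): δ = 50.58°  ✓
  (1,6): δ = 77.98°  ·
  (2,3): δ = 110.33°  ·
  (2,4): δ = 51.68°  ✓
  (2,5): δ = 21.33°  ✓
  (2,6): δ = 6.08°  ✓
  (3,4): δ = 121.34°  ·
  (3,5): δ = 90.99°  ·
  (3,6): δ = 63.59°  ✓
  (4,5): δ = 149.65°  ·
  (4,6): δ = 122.25°  ·
  (5,6): δ = 152.60°  ·
antipodal pairs: 9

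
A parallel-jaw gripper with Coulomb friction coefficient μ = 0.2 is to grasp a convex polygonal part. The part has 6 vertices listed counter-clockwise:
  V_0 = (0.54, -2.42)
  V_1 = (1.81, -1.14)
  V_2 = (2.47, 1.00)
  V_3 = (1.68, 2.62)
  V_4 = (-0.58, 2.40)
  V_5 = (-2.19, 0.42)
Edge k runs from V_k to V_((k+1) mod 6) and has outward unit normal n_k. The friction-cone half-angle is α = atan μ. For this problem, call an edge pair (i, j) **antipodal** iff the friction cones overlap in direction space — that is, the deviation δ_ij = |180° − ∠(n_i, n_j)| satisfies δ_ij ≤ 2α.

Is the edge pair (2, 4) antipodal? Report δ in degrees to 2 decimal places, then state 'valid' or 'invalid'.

α = atan 0.2 = 11.31°;  2α = 22.62°
edge 2: e_2 = (-0.79, +1.62);  n_2 = (+0.8988, +0.4383)
edge 4: e_4 = (-1.61, -1.98);  n_4 = (-0.7759, +0.6309)
∠(n_2, n_4) = 114.89°
δ = |180° − 114.89°| = 65.11°
65.11° > 2α = 22.62°  →  invalid

δ = 65.11°, invalid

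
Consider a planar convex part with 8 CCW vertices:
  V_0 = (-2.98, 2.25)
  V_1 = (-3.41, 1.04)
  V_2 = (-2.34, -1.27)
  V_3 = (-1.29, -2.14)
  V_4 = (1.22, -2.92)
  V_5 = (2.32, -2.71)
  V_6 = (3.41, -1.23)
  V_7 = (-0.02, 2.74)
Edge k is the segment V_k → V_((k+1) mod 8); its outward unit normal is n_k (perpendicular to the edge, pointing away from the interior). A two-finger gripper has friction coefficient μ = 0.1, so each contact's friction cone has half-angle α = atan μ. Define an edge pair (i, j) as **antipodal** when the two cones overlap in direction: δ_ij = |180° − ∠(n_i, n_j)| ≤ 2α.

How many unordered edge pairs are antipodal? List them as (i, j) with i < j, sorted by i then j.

count = 2; pairs: (2,6), (4,7)

α = atan 0.1 = 5.71°;  2α = 11.42°
n_0 = (-0.9423, +0.3349)
n_1 = (-0.9074, -0.4203)
n_2 = (-0.6380, -0.7700)
n_3 = (-0.2968, -0.9550)
n_4 = (+0.1875, -0.9823)
n_5 = (+0.8052, -0.5930)
n_6 = (+0.7567, +0.6538)
n_7 = (-0.1633, +0.9866)
  (0,1): δ = 135.58°  ·
  (0,2): δ = 110.08°  ·
  (0,3): δ = 87.70°  ·
  (0,4): δ = 59.63°  ·
  (0,5): δ = 16.81°  ·
  (0,6): δ = 60.39°  ·
  (0,7): δ = 118.96°  ·
  (1,2): δ = 154.50°  ·
  (1,3): δ = 132.12°  ·
  (1,4): δ = 104.05°  ·
  (1,5): δ = 61.22°  ·
  (1,6): δ = 15.97°  ·
  (1,7): δ = 74.55°  ·
  (2,3): δ = 157.62°  ·
  (2,4): δ = 129.55°  ·
  (2,5): δ = 86.73°  ·
  (2,6): δ = 9.53°  ✓
  (2,7): δ = 49.04°  ·
  (3,4): δ = 151.93°  ·
  (3,5): δ = 109.11°  ·
  (3,6): δ = 31.91°  ·
  (3,7): δ = 26.66°  ·
  (4,5): δ = 137.18°  ·
  (4,6): δ = 59.98°  ·
  (4,7): δ = 1.41°  ✓
  (5,6): δ = 102.80°  ·
  (5,7): δ = 44.23°  ·
  (6,7): δ = 121.43°  ·
antipodal pairs: 2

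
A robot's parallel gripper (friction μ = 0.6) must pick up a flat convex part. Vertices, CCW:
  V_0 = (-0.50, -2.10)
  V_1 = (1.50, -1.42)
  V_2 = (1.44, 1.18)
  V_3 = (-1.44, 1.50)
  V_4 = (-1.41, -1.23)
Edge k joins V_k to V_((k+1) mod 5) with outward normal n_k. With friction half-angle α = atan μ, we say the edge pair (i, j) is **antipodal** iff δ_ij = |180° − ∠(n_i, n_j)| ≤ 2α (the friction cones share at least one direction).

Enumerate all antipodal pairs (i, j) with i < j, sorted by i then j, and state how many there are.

α = atan 0.6 = 30.96°;  2α = 61.93°
n_0 = (+0.3219, -0.9468)
n_1 = (+0.9997, +0.0231)
n_2 = (+0.1104, +0.9939)
n_3 = (-0.9999, -0.0110)
n_4 = (-0.6910, -0.7228)
  (0,1): δ = 107.46°  ·
  (0,2): δ = 25.12°  ✓
  (0,3): δ = 71.85°  ·
  (0,4): δ = 117.51°  ·
  (1,2): δ = 97.66°  ·
  (1,3): δ = 0.69°  ✓
  (1,4): δ = 44.97°  ✓
  (2,3): δ = 83.03°  ·
  (2,4): δ = 37.37°  ✓
  (3,4): δ = 134.34°  ·
antipodal pairs: 4

count = 4; pairs: (0,2), (1,3), (1,4), (2,4)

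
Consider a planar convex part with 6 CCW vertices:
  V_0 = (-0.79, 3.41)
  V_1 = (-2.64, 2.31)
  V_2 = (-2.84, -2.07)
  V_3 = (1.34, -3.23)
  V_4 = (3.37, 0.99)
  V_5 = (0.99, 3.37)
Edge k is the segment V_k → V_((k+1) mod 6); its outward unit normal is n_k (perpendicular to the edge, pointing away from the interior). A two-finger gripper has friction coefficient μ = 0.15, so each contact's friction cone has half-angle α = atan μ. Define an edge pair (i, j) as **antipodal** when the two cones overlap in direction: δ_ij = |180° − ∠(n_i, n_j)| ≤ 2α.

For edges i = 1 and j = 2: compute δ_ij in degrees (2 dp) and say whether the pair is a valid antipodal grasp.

α = atan 0.15 = 8.53°;  2α = 17.06°
edge 1: e_1 = (-0.20, -4.38);  n_1 = (-0.9990, +0.0456)
edge 2: e_2 = (+4.18, -1.16);  n_2 = (-0.2674, -0.9636)
∠(n_1, n_2) = 77.10°
δ = |180° − 77.10°| = 102.90°
102.90° > 2α = 17.06°  →  invalid

δ = 102.90°, invalid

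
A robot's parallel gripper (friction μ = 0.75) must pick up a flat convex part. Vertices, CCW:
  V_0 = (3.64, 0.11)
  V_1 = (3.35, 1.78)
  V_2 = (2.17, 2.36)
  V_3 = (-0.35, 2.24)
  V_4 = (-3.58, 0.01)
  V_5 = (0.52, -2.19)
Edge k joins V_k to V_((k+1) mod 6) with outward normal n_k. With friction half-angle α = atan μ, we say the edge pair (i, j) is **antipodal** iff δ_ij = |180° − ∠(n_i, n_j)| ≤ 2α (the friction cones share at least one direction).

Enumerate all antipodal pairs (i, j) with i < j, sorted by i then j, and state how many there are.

α = atan 0.75 = 36.87°;  2α = 73.74°
n_0 = (+0.9853, +0.1711)
n_1 = (+0.4411, +0.8974)
n_2 = (-0.0476, +0.9989)
n_3 = (-0.5681, +0.8229)
n_4 = (-0.4728, -0.8812)
n_5 = (+0.5934, -0.8049)
  (0,1): δ = 126.03°  ·
  (0,2): δ = 97.13°  ·
  (0,3): δ = 65.23°  ✓
  (0,4): δ = 51.93°  ✓
  (0,5): δ = 116.55°  ·
  (1,2): δ = 151.10°  ·
  (1,3): δ = 119.20°  ·
  (1,4): δ = 2.04°  ✓
  (1,5): δ = 62.57°  ✓
  (2,3): δ = 148.11°  ·
  (2,4): δ = 30.94°  ✓
  (2,5): δ = 33.67°  ✓
  (3,4): δ = 62.84°  ✓
  (3,5): δ = 1.78°  ✓
  (4,5): δ = 115.39°  ·
antipodal pairs: 8

count = 8; pairs: (0,3), (0,4), (1,4), (1,5), (2,4), (2,5), (3,4), (3,5)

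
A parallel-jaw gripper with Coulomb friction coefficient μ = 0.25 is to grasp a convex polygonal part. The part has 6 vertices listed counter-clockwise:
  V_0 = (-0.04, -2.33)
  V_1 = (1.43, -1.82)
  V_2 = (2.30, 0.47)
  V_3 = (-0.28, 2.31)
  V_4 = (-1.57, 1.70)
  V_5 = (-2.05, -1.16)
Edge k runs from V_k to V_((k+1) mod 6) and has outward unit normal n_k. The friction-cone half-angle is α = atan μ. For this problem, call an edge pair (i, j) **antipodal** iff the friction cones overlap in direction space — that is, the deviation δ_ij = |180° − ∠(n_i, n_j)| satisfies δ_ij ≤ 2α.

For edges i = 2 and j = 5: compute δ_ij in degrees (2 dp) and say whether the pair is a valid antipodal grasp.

α = atan 0.25 = 14.04°;  2α = 28.07°
edge 2: e_2 = (-2.58, +1.84);  n_2 = (+0.5806, +0.8142)
edge 5: e_5 = (+2.01, -1.17);  n_5 = (-0.5031, -0.8642)
∠(n_2, n_5) = 174.71°
δ = |180° − 174.71°| = 5.29°
5.29° ≤ 2α = 28.07°  →  valid

δ = 5.29°, valid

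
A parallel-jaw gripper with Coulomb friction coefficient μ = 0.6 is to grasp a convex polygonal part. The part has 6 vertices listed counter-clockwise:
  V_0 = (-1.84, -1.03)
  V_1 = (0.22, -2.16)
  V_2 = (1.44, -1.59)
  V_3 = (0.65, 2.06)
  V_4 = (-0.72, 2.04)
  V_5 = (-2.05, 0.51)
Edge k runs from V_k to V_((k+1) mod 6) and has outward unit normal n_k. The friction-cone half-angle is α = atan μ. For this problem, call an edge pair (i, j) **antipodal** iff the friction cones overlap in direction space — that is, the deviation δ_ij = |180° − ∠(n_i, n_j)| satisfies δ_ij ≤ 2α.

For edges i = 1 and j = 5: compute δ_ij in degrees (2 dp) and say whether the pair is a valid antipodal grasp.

δ = 72.72°, invalid

α = atan 0.6 = 30.96°;  2α = 61.93°
edge 1: e_1 = (+1.22, +0.57);  n_1 = (+0.4233, -0.9060)
edge 5: e_5 = (+0.21, -1.54);  n_5 = (-0.9908, -0.1351)
∠(n_1, n_5) = 107.28°
δ = |180° − 107.28°| = 72.72°
72.72° > 2α = 61.93°  →  invalid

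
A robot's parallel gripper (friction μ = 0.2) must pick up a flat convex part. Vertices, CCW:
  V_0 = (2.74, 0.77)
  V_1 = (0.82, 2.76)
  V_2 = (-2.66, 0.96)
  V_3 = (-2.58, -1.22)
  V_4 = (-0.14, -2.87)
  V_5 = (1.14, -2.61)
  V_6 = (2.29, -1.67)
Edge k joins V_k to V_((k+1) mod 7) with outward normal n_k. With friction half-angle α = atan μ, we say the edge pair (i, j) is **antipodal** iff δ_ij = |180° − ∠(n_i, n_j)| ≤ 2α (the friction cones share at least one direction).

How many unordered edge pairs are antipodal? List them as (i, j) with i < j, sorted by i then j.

α = atan 0.2 = 11.31°;  2α = 22.62°
n_0 = (+0.7197, +0.6943)
n_1 = (-0.4594, +0.8882)
n_2 = (-0.9993, -0.0367)
n_3 = (-0.5602, -0.8284)
n_4 = (+0.1991, -0.9800)
n_5 = (+0.6329, -0.7743)
n_6 = (+0.9834, -0.1814)
  (0,1): δ = 106.62°  ·
  (0,2): δ = 41.87°  ·
  (0,3): δ = 11.96°  ✓
  (0,4): δ = 57.51°  ·
  (0,5): δ = 85.29°  ·
  (0,6): δ = 125.58°  ·
  (1,2): δ = 115.25°  ·
  (1,3): δ = 61.42°  ·
  (1,4): δ = 15.87°  ✓
  (1,5): δ = 11.91°  ✓
  (1,6): δ = 52.20°  ·
  (2,3): δ = 126.17°  ·
  (2,4): δ = 80.62°  ·
  (2,5): δ = 52.84°  ·
  (2,6): δ = 12.55°  ✓
  (3,4): δ = 134.45°  ·
  (3,5): δ = 106.67°  ·
  (3,6): δ = 66.38°  ·
  (4,5): δ = 152.22°  ·
  (4,6): δ = 111.93°  ·
  (5,6): δ = 139.71°  ·
antipodal pairs: 4

count = 4; pairs: (0,3), (1,4), (1,5), (2,6)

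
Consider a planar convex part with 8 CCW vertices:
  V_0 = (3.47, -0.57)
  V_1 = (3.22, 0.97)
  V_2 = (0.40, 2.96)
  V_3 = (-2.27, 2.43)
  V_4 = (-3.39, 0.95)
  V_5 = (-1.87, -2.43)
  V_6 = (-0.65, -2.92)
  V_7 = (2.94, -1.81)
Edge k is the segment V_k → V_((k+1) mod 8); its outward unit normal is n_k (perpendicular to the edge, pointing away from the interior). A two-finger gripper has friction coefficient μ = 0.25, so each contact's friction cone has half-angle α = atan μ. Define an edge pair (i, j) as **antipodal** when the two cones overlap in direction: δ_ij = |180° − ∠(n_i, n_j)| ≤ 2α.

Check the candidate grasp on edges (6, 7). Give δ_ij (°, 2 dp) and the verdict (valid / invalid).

α = atan 0.25 = 14.04°;  2α = 28.07°
edge 6: e_6 = (+3.59, +1.11);  n_6 = (+0.2954, -0.9554)
edge 7: e_7 = (+0.53, +1.24);  n_7 = (+0.9195, -0.3930)
∠(n_6, n_7) = 49.68°
δ = |180° − 49.68°| = 130.32°
130.32° > 2α = 28.07°  →  invalid

δ = 130.32°, invalid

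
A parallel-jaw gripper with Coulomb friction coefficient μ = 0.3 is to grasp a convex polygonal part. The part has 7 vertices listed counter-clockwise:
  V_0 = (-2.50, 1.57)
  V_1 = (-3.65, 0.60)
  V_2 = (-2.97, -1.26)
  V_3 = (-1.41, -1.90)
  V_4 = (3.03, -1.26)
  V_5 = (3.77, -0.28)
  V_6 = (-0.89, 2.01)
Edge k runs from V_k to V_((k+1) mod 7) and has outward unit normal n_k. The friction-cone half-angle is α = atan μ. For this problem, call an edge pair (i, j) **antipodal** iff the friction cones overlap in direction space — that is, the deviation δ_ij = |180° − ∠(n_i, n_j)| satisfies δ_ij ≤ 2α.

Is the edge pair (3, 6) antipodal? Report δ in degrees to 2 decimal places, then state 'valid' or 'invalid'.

δ = 7.08°, valid

α = atan 0.3 = 16.70°;  2α = 33.40°
edge 3: e_3 = (+4.44, +0.64);  n_3 = (+0.1427, -0.9898)
edge 6: e_6 = (-1.61, -0.44);  n_6 = (-0.2636, +0.9646)
∠(n_3, n_6) = 172.92°
δ = |180° − 172.92°| = 7.08°
7.08° ≤ 2α = 33.40°  →  valid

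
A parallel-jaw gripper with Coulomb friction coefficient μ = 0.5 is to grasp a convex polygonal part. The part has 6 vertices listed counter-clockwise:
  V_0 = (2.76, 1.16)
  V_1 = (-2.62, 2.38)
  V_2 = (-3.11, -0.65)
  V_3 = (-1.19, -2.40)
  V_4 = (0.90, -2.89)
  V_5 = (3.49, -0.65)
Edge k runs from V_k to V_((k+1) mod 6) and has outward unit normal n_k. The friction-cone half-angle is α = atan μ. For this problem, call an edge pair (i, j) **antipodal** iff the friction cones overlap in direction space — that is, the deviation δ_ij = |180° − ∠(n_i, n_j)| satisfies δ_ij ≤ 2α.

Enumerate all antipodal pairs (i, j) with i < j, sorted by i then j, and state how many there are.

α = atan 0.5 = 26.57°;  2α = 53.13°
n_0 = (+0.2212, +0.9752)
n_1 = (-0.9872, +0.1596)
n_2 = (-0.6736, -0.7391)
n_3 = (-0.2283, -0.9736)
n_4 = (+0.6542, -0.7564)
n_5 = (+0.9274, +0.3740)
  (0,1): δ = 86.41°  ·
  (0,2): δ = 29.57°  ✓
  (0,3): δ = 0.42°  ✓
  (0,4): δ = 53.63°  ·
  (0,5): δ = 124.74°  ·
  (1,2): δ = 123.16°  ·
  (1,3): δ = 94.01°  ·
  (1,4): δ = 39.96°  ✓
  (1,5): δ = 31.15°  ✓
  (2,3): δ = 150.85°  ·
  (2,4): δ = 96.80°  ·
  (2,5): δ = 25.69°  ✓
  (3,4): δ = 125.95°  ·
  (3,5): δ = 54.84°  ·
  (4,5): δ = 108.89°  ·
antipodal pairs: 5

count = 5; pairs: (0,2), (0,3), (1,4), (1,5), (2,5)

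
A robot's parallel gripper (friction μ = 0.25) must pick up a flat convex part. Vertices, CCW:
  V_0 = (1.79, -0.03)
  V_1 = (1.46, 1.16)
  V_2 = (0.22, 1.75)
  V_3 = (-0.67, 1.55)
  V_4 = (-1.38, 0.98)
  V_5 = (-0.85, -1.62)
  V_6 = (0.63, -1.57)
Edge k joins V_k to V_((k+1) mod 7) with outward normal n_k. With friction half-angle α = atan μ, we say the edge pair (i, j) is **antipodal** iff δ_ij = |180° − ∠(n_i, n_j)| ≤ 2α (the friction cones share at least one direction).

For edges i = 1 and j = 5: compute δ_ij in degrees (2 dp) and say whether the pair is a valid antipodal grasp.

α = atan 0.25 = 14.04°;  2α = 28.07°
edge 1: e_1 = (-1.24, +0.59);  n_1 = (+0.4297, +0.9030)
edge 5: e_5 = (+1.48, +0.05);  n_5 = (+0.0338, -0.9994)
∠(n_1, n_5) = 152.62°
δ = |180° − 152.62°| = 27.38°
27.38° ≤ 2α = 28.07°  →  valid

δ = 27.38°, valid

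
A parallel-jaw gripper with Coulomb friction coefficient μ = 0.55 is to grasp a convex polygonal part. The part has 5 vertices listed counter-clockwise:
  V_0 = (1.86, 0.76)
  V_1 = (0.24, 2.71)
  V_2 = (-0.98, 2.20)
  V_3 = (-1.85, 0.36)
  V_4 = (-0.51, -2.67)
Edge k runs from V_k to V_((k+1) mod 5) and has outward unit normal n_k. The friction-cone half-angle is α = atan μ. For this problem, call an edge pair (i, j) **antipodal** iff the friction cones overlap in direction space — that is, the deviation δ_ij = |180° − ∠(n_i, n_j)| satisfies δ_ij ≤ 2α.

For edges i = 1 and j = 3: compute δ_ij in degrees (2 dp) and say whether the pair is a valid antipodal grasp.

α = atan 0.55 = 28.81°;  2α = 57.62°
edge 1: e_1 = (-1.22, -0.51);  n_1 = (-0.3857, +0.9226)
edge 3: e_3 = (+1.34, -3.03);  n_3 = (-0.9146, -0.4045)
∠(n_1, n_3) = 91.17°
δ = |180° − 91.17°| = 88.83°
88.83° > 2α = 57.62°  →  invalid

δ = 88.83°, invalid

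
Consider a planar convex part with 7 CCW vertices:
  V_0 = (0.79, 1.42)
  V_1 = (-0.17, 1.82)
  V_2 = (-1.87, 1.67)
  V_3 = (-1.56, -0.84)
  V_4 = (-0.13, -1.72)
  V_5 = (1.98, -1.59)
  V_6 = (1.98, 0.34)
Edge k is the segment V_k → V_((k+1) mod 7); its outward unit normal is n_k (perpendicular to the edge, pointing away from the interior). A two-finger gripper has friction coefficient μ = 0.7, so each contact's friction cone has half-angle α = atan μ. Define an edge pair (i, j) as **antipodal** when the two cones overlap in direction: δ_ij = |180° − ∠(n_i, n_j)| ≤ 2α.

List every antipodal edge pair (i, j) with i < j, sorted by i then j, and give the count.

count = 10; pairs: (0,2), (0,3), (0,4), (1,3), (1,4), (2,5), (2,6), (3,5), (3,6), (4,6)

α = atan 0.7 = 34.99°;  2α = 69.98°
n_0 = (+0.3846, +0.9231)
n_1 = (-0.0879, +0.9961)
n_2 = (-0.9925, -0.1226)
n_3 = (-0.5241, -0.8517)
n_4 = (+0.0615, -0.9981)
n_5 = (+1.0000, -0.0000)
n_6 = (+0.6721, +0.7405)
  (0,1): δ = 152.34°  ·
  (0,2): δ = 60.34°  ✓
  (0,3): δ = 8.99°  ✓
  (0,4): δ = 26.15°  ✓
  (0,5): δ = 112.62°  ·
  (0,6): δ = 160.39°  ·
  (1,2): δ = 88.00°  ·
  (1,3): δ = 36.65°  ✓
  (1,4): δ = 1.52°  ✓
  (1,5): δ = 84.96°  ·
  (1,6): δ = 132.73°  ·
  (2,3): δ = 128.65°  ·
  (2,4): δ = 93.52°  ·
  (2,5): δ = 7.04°  ✓
  (2,6): δ = 40.73°  ✓
  (3,4): δ = 144.87°  ·
  (3,5): δ = 58.39°  ✓
  (3,6): δ = 10.62°  ✓
  (4,5): δ = 93.53°  ·
  (4,6): δ = 45.75°  ✓
  (5,6): δ = 132.23°  ·
antipodal pairs: 10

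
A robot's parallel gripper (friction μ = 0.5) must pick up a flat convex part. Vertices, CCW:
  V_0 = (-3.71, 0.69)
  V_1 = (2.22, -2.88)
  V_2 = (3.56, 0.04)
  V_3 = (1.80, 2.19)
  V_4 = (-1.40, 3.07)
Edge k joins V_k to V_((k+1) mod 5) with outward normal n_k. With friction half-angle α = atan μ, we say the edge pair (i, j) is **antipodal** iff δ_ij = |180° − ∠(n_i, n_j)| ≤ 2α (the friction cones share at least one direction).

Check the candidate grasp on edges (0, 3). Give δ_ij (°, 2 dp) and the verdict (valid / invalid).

δ = 15.67°, valid

α = atan 0.5 = 26.57°;  2α = 53.13°
edge 0: e_0 = (+5.93, -3.57);  n_0 = (-0.5158, -0.8567)
edge 3: e_3 = (-3.20, +0.88);  n_3 = (+0.2652, +0.9642)
∠(n_0, n_3) = 164.33°
δ = |180° − 164.33°| = 15.67°
15.67° ≤ 2α = 53.13°  →  valid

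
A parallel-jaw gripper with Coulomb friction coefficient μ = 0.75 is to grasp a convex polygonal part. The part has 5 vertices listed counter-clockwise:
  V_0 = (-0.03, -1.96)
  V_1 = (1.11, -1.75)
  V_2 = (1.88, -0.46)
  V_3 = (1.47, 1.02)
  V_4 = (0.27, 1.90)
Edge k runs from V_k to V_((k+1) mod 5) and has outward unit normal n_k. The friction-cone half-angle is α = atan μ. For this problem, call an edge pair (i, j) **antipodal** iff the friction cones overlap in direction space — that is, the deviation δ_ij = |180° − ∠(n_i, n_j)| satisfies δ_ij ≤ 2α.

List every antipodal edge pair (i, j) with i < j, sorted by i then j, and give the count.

count = 4; pairs: (0,3), (1,4), (2,4), (3,4)

α = atan 0.75 = 36.87°;  2α = 73.74°
n_0 = (+0.1812, -0.9835)
n_1 = (+0.8587, -0.5125)
n_2 = (+0.9637, +0.2670)
n_3 = (+0.5914, +0.8064)
n_4 = (-0.9970, +0.0775)
  (0,1): δ = 131.27°  ·
  (0,2): δ = 84.95°  ·
  (0,3): δ = 46.69°  ✓
  (0,4): δ = 75.12°  ·
  (1,2): δ = 133.68°  ·
  (1,3): δ = 95.42°  ·
  (1,4): δ = 26.39°  ✓
  (2,3): δ = 141.74°  ·
  (2,4): δ = 19.93°  ✓
  (3,4): δ = 58.19°  ✓
antipodal pairs: 4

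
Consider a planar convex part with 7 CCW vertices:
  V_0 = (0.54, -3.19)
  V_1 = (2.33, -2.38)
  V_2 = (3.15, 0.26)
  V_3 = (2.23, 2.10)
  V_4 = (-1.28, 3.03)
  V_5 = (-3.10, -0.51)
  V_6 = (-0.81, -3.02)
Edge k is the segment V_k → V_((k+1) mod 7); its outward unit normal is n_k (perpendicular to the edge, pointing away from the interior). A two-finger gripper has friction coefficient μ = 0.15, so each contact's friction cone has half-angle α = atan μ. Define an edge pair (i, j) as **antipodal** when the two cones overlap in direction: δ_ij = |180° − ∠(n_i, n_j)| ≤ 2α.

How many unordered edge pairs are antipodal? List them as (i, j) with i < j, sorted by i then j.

α = atan 0.15 = 8.53°;  2α = 17.06°
n_0 = (+0.4123, -0.9111)
n_1 = (+0.9550, -0.2966)
n_2 = (+0.8944, +0.4472)
n_3 = (+0.2561, +0.9666)
n_4 = (-0.8893, +0.4572)
n_5 = (-0.7387, -0.6740)
n_6 = (-0.1249, -0.9922)
  (0,1): δ = 131.60°  ·
  (0,2): δ = 87.78°  ·
  (0,3): δ = 39.19°  ·
  (0,4): δ = 38.44°  ·
  (0,5): δ = 108.03°  ·
  (0,6): δ = 148.48°  ·
  (1,2): δ = 136.18°  ·
  (1,3): δ = 87.58°  ·
  (1,4): δ = 9.95°  ✓
  (1,5): δ = 59.63°  ·
  (1,6): δ = 100.08°  ·
  (2,3): δ = 131.40°  ·
  (2,4): δ = 53.77°  ·
  (2,5): δ = 15.81°  ✓
  (2,6): δ = 56.26°  ·
  (3,4): δ = 102.37°  ·
  (3,5): δ = 32.78°  ·
  (3,6): δ = 7.66°  ✓
  (4,5): δ = 110.42°  ·
  (4,6): δ = 69.97°  ·
  (5,6): δ = 139.55°  ·
antipodal pairs: 3

count = 3; pairs: (1,4), (2,5), (3,6)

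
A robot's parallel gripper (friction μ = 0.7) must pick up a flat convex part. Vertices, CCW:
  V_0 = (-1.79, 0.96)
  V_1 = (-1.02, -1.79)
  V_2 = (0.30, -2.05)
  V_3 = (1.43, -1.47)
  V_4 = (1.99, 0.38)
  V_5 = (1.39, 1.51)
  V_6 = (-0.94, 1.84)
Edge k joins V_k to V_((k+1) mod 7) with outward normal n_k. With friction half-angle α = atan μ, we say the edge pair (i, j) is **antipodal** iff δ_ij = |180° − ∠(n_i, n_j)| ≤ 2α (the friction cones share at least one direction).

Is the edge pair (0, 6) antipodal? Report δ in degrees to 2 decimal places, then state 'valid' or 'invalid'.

α = atan 0.7 = 34.99°;  2α = 69.98°
edge 0: e_0 = (+0.77, -2.75);  n_0 = (-0.9630, -0.2696)
edge 6: e_6 = (-0.85, -0.88);  n_6 = (-0.7193, +0.6947)
∠(n_0, n_6) = 59.65°
δ = |180° − 59.65°| = 120.35°
120.35° > 2α = 69.98°  →  invalid

δ = 120.35°, invalid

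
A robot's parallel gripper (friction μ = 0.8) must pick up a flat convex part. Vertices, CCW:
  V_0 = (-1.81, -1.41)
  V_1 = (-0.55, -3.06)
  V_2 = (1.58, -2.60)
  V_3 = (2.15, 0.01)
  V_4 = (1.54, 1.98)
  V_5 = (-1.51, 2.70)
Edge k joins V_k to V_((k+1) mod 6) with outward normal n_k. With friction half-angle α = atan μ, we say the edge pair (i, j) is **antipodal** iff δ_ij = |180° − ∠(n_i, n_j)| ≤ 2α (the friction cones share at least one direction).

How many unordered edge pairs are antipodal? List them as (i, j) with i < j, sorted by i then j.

α = atan 0.8 = 38.66°;  2α = 77.32°
n_0 = (-0.7948, -0.6069)
n_1 = (+0.2111, -0.9775)
n_2 = (+0.9770, -0.2134)
n_3 = (+0.9553, +0.2958)
n_4 = (+0.2298, +0.9732)
n_5 = (-0.9973, +0.0728)
  (0,1): δ = 115.18°  ·
  (0,2): δ = 49.69°  ✓
  (0,3): δ = 20.16°  ✓
  (0,4): δ = 39.35°  ✓
  (0,5): δ = 138.46°  ·
  (1,2): δ = 114.51°  ·
  (1,3): δ = 84.98°  ·
  (1,4): δ = 25.47°  ✓
  (1,5): δ = 73.64°  ✓
  (2,3): δ = 150.48°  ·
  (2,4): δ = 90.96°  ·
  (2,5): δ = 8.14°  ✓
  (3,4): δ = 120.49°  ·
  (3,5): δ = 21.38°  ✓
  (4,5): δ = 80.89°  ·
antipodal pairs: 7

count = 7; pairs: (0,2), (0,3), (0,4), (1,4), (1,5), (2,5), (3,5)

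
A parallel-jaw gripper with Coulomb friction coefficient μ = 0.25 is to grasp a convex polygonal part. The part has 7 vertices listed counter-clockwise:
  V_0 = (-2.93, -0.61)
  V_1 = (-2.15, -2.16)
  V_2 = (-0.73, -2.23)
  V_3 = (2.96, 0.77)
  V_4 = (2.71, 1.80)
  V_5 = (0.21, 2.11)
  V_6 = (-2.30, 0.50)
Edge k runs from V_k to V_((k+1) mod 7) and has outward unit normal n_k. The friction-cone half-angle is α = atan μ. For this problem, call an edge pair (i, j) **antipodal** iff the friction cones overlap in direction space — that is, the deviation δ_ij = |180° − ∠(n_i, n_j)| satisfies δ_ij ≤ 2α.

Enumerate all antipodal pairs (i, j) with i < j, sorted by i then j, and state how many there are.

α = atan 0.25 = 14.04°;  2α = 28.07°
n_0 = (-0.8933, -0.4495)
n_1 = (-0.0492, -0.9988)
n_2 = (+0.6308, -0.7759)
n_3 = (+0.9718, +0.2359)
n_4 = (+0.1231, +0.9924)
n_5 = (-0.5399, +0.8417)
n_6 = (-0.8697, +0.4936)
  (0,1): δ = 119.53°  ·
  (0,2): δ = 77.60°  ·
  (0,3): δ = 13.07°  ✓
  (0,4): δ = 56.22°  ·
  (0,5): δ = 95.96°  ·
  (0,6): δ = 123.71°  ·
  (1,2): δ = 138.07°  ·
  (1,3): δ = 73.53°  ·
  (1,4): δ = 4.25°  ✓
  (1,5): δ = 35.50°  ·
  (1,6): δ = 63.24°  ·
  (2,3): δ = 115.47°  ·
  (2,4): δ = 46.18°  ·
  (2,5): δ = 6.43°  ✓
  (2,6): δ = 21.31°  ✓
  (3,4): δ = 110.71°  ·
  (3,5): δ = 70.97°  ·
  (3,6): δ = 43.22°  ·
  (4,5): δ = 140.25°  ·
  (4,6): δ = 112.51°  ·
  (5,6): δ = 152.26°  ·
antipodal pairs: 4

count = 4; pairs: (0,3), (1,4), (2,5), (2,6)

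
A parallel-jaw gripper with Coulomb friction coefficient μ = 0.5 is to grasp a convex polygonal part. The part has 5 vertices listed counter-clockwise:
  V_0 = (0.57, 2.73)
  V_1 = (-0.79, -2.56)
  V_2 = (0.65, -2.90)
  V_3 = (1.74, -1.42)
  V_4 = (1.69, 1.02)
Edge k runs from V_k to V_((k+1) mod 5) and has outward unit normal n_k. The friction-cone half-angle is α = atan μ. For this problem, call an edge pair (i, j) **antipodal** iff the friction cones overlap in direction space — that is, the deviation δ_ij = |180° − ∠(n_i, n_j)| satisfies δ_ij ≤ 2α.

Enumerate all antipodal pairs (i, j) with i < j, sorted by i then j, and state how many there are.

count = 4; pairs: (0,2), (0,3), (0,4), (1,4)

α = atan 0.5 = 26.57°;  2α = 53.13°
n_0 = (-0.9685, +0.2490)
n_1 = (-0.2298, -0.9732)
n_2 = (+0.8052, -0.5930)
n_3 = (+0.9998, +0.0205)
n_4 = (+0.8365, +0.5479)
  (0,1): δ = 88.87°  ·
  (0,2): δ = 21.95°  ✓
  (0,3): δ = 15.59°  ✓
  (0,4): δ = 47.64°  ✓
  (1,2): δ = 113.09°  ·
  (1,3): δ = 75.54°  ·
  (1,4): δ = 43.49°  ✓
  (2,3): δ = 142.45°  ·
  (2,4): δ = 110.41°  ·
  (3,4): δ = 147.95°  ·
antipodal pairs: 4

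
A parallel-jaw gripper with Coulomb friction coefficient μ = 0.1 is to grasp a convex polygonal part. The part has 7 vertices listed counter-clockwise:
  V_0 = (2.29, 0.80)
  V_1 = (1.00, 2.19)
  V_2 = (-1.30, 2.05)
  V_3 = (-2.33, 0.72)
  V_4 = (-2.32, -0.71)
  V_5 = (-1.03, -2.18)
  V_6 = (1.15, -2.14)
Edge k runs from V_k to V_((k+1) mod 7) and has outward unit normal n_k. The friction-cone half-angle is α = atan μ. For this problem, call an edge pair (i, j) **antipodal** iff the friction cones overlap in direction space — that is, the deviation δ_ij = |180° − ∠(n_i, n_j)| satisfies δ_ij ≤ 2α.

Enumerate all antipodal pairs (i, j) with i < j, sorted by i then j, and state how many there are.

α = atan 0.1 = 5.71°;  2α = 11.42°
n_0 = (+0.7330, +0.6802)
n_1 = (-0.0608, +0.9982)
n_2 = (-0.7906, +0.6123)
n_3 = (-1.0000, -0.0070)
n_4 = (-0.7516, -0.6596)
n_5 = (+0.0183, -0.9998)
n_6 = (+0.9324, -0.3615)
  (0,1): δ = 129.38°  ·
  (0,2): δ = 80.62°  ·
  (0,3): δ = 42.46°  ·
  (0,4): δ = 1.59°  ✓
  (0,5): δ = 48.19°  ·
  (0,6): δ = 115.94°  ·
  (1,2): δ = 131.24°  ·
  (1,3): δ = 93.08°  ·
  (1,4): δ = 52.21°  ·
  (1,5): δ = 2.43°  ✓
  (1,6): δ = 65.32°  ·
  (2,3): δ = 141.84°  ·
  (2,4): δ = 100.98°  ·
  (2,5): δ = 51.19°  ·
  (2,6): δ = 16.56°  ·
  (3,4): δ = 139.13°  ·
  (3,5): δ = 89.35°  ·
  (3,6): δ = 21.59°  ·
  (4,5): δ = 130.22°  ·
  (4,6): δ = 62.46°  ·
  (5,6): δ = 112.25°  ·
antipodal pairs: 2

count = 2; pairs: (0,4), (1,5)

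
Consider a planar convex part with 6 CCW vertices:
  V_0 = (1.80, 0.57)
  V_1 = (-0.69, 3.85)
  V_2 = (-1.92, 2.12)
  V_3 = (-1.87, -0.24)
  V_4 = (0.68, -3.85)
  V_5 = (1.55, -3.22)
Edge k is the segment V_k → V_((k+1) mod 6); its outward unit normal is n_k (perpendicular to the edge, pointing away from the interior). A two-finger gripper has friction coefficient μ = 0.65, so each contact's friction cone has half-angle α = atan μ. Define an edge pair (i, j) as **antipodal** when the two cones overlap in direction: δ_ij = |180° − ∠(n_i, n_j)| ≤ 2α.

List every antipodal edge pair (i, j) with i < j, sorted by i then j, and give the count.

count = 7; pairs: (0,2), (0,3), (1,4), (1,5), (2,4), (2,5), (3,5)

α = atan 0.65 = 33.02°;  2α = 66.05°
n_0 = (+0.7965, +0.6047)
n_1 = (-0.8150, +0.5795)
n_2 = (-0.9998, -0.0212)
n_3 = (-0.8168, -0.5769)
n_4 = (+0.5865, -0.8099)
n_5 = (+0.9978, -0.0658)
  (0,1): δ = 72.62°  ·
  (0,2): δ = 35.99°  ✓
  (0,3): δ = 1.97°  ✓
  (0,4): δ = 88.71°  ·
  (0,5): δ = 139.02°  ·
  (1,2): δ = 143.37°  ·
  (1,3): δ = 109.35°  ·
  (1,4): δ = 18.68°  ✓
  (1,5): δ = 31.64°  ✓
  (2,3): δ = 145.98°  ·
  (2,4): δ = 55.30°  ✓
  (2,5): δ = 4.99°  ✓
  (3,4): δ = 89.33°  ·
  (3,5): δ = 39.01°  ✓
  (4,5): δ = 129.68°  ·
antipodal pairs: 7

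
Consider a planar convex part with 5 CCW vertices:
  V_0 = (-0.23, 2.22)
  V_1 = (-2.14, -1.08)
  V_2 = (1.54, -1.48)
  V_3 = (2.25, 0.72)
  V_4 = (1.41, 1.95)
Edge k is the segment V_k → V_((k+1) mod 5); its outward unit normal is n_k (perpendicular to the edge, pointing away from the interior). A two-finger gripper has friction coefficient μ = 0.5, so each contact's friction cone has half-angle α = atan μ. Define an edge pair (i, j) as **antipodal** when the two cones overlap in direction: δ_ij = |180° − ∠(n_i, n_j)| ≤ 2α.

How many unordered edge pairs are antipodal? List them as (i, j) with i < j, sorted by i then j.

α = atan 0.5 = 26.57°;  2α = 53.13°
n_0 = (-0.8655, +0.5009)
n_1 = (-0.1081, -0.9941)
n_2 = (+0.9517, -0.3071)
n_3 = (+0.8258, +0.5640)
n_4 = (+0.1624, +0.9867)
  (0,1): δ = 66.14°  ·
  (0,2): δ = 12.18°  ✓
  (0,3): δ = 64.39°  ·
  (0,4): δ = 110.71°  ·
  (1,2): δ = 101.68°  ·
  (1,3): δ = 49.47°  ✓
  (1,4): δ = 3.15°  ✓
  (2,3): δ = 127.78°  ·
  (2,4): δ = 81.46°  ·
  (3,4): δ = 133.68°  ·
antipodal pairs: 3

count = 3; pairs: (0,2), (1,3), (1,4)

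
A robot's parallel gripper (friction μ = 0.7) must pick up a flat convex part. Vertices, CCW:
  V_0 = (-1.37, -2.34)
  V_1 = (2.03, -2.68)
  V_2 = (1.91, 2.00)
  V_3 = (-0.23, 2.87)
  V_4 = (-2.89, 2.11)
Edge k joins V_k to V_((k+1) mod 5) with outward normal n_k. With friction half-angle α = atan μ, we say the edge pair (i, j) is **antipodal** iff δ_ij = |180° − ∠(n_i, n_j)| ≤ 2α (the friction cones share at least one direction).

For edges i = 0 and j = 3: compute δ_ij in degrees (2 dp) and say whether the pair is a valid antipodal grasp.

α = atan 0.7 = 34.99°;  2α = 69.98°
edge 0: e_0 = (+3.40, -0.34);  n_0 = (-0.0995, -0.9950)
edge 3: e_3 = (-2.66, -0.76);  n_3 = (-0.2747, +0.9615)
∠(n_0, n_3) = 158.34°
δ = |180° − 158.34°| = 21.66°
21.66° ≤ 2α = 69.98°  →  valid

δ = 21.66°, valid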